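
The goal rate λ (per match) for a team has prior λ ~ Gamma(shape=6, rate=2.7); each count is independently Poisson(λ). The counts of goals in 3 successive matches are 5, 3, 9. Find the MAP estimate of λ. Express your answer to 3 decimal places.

λ̂_MAP = 3.860

Σxᵢ = 5+3+9 = 17, with n = 3.
Posterior ∝ λ^5e^(−2.7λ) · λ^17e^(−3λ) = λ^22e^(−5.7λ), i.e. Gamma(shape=23, rate=5.7).
The mode of a Gamma(a, b) with a ≥ 1 (shape–rate) is (a−1)/b = 22/5.7 ≈ 3.860.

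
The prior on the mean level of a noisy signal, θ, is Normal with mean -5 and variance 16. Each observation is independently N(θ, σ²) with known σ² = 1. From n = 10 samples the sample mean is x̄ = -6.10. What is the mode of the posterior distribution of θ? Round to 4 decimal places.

n = 10, x̄ = -6.10.
For a Normal prior and Normal likelihood with known variance, the posterior is Normal; its mode equals its mean, the precision-weighted average.
Prior precision 1/σ₀² = 1/16 = 0.0625; data precision n/σ² = 10/1 = 10.
θ̂ = (0.0625·(-5) + 10·(-6.1)) / (0.0625 + 10) = (-61.3125)/10.0625 = -981/161 ≈ -6.0932.

θ̂_MAP = -6.0932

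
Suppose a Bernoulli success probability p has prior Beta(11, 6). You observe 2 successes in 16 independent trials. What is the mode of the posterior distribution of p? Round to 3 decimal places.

Prior: Beta(11, 6).
Data: 2 successes in 16 trials. The binomial likelihood contributes p^2(1−p)^14, so the posterior is Beta(11+2, 6+14) = Beta(13, 20).
For Beta(a, b) with a, b > 1 the mode is (a−1)/(a+b−2) = 12/31 ≈ 0.387.

p̂_MAP = 0.387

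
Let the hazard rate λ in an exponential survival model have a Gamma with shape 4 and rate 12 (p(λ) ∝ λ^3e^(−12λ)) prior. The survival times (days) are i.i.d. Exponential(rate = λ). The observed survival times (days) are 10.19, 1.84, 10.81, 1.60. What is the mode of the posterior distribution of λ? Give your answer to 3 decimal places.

The Exponential(rate=λ) likelihood is ∝ λ^n e^(−λΣtᵢ). Here n = 4 and Σtᵢ = 10.19 + 1.84 + 10.81 + 1.60 = 24.44.
Posterior ∝ λ^3e^(−12λ) · λ^4e^(−24.44λ) = λ^7e^(−36.44λ), i.e. Gamma(8, 36.44).
Mode = (a−1)/b = 7/36.44 ≈ 0.192.

λ̂_MAP = 0.192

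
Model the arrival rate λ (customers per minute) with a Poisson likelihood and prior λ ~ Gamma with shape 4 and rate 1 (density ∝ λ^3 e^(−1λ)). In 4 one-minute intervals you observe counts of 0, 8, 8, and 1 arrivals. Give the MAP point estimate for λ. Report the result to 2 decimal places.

λ̂_MAP = 4.00

Σxᵢ = 0+8+8+1 = 17, with n = 4.
Posterior ∝ λ^3e^(−1λ) · λ^17e^(−4λ) = λ^20e^(−5λ), i.e. Gamma(shape=21, rate=5).
The mode of a Gamma(a, b) with a ≥ 1 (shape–rate) is (a−1)/b = 20/5 ≈ 4.00.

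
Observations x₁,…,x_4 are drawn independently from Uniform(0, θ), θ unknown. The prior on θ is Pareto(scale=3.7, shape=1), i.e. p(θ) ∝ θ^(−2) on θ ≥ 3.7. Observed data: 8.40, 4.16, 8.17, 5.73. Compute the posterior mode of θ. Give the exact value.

The Uniform(0, θ) likelihood is θ^(−n) for θ ≥ max(xᵢ), zero otherwise. Here max(xᵢ) = 8.40.
Posterior ∝ θ^(−2) · θ^(−4) = θ^(−6) on θ ≥ max(3.7, 8.40) = 8.40.
This density is strictly decreasing in θ, so the posterior mode lies at the lower boundary of the support.

θ̂_MAP = 8.40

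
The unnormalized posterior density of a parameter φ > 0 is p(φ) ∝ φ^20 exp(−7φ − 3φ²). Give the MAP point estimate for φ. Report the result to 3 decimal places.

ℓ'(φ) = 20/φ − 7 − 6φ. Setting this to zero and multiplying by φ: 6φ² + 7φ − 20 = 0.
φ = (−7 + √(7² + 4·6·20)) / (2·6) = (−7 + √529) / 12 = (−7 + 23)/12 = 4/3.
ℓ''(φ) = −20/φ² − 6 < 0, confirming a maximum.

φ̂_MAP = 1.333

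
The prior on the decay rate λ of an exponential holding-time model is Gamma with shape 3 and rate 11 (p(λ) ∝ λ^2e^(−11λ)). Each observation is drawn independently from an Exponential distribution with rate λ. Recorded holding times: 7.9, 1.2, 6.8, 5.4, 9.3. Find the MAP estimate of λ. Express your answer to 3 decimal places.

The Exponential(rate=λ) likelihood is ∝ λ^n e^(−λΣtᵢ). Here n = 5 and Σtᵢ = 7.9 + 1.2 + 6.8 + 5.4 + 9.3 = 30.6.
Posterior ∝ λ^2e^(−11λ) · λ^5e^(−30.6λ) = λ^7e^(−41.6λ), i.e. Gamma(8, 41.6).
Mode = (a−1)/b = 7/41.6 ≈ 0.168.

λ̂_MAP = 0.168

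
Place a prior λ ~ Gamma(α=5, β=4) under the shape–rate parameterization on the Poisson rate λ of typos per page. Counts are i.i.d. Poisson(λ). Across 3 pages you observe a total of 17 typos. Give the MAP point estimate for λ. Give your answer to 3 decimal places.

λ̂_MAP = 3.000

Σxᵢ = 17, n = 3.
Posterior ∝ λ^4e^(−4λ) · λ^17e^(−3λ) = λ^21e^(−7λ), i.e. Gamma(shape=22, rate=7).
The mode of a Gamma(a, b) with a ≥ 1 (shape–rate) is (a−1)/b = 21/7 ≈ 3.000.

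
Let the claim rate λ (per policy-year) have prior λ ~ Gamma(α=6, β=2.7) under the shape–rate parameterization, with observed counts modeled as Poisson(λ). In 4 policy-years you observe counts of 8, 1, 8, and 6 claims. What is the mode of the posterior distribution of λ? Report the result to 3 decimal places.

λ̂_MAP = 4.179

Σxᵢ = 8+1+8+6 = 23, with n = 4.
Posterior ∝ λ^5e^(−2.7λ) · λ^23e^(−4λ) = λ^28e^(−6.7λ), i.e. Gamma(shape=29, rate=6.7).
The mode of a Gamma(a, b) with a ≥ 1 (shape–rate) is (a−1)/b = 28/6.7 ≈ 4.179.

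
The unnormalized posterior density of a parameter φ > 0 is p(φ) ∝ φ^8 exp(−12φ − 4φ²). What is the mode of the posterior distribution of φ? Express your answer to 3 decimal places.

φ̂_MAP = 0.500

ℓ'(φ) = 8/φ − 12 − 8φ. Setting this to zero and multiplying by φ: 8φ² + 12φ − 8 = 0.
φ = (−12 + √(12² + 4·8·8)) / (2·8) = (−12 + √400) / 16 = (−12 + 20)/16 = 1/2.
ℓ''(φ) = −8/φ² − 8 < 0, confirming a maximum.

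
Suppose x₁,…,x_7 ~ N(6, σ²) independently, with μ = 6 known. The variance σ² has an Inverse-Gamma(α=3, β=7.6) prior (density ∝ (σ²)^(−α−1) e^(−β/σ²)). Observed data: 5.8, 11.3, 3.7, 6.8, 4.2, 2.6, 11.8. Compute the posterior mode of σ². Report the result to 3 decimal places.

Sum of squared deviations about the known mean: SS = (5.8−6)² + (11.3−6)² + (3.7−6)² + (6.8−6)² + (4.2−6)² + (2.6−6)² + (11.8−6)² = 82.5.
The Normal likelihood contributes (σ²)^(−n/2) exp(−SS/(2σ²)), so the posterior is Inverse-Gamma(α + n/2, β + SS/2) = Inverse-Gamma(6.5, 48.85).
The mode of Inverse-Gamma(a, b) is b/(a+1) = 48.85/7.5 ≈ 6.513.

σ̂²_MAP = 6.513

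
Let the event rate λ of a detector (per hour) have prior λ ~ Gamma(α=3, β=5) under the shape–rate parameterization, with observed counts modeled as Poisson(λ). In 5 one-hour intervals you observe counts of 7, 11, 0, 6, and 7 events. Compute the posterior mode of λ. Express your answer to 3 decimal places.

λ̂_MAP = 3.300

Σxᵢ = 7+11+0+6+7 = 31, with n = 5.
Posterior ∝ λ^2e^(−5λ) · λ^31e^(−5λ) = λ^33e^(−10λ), i.e. Gamma(shape=34, rate=10).
The mode of a Gamma(a, b) with a ≥ 1 (shape–rate) is (a−1)/b = 33/10 ≈ 3.300.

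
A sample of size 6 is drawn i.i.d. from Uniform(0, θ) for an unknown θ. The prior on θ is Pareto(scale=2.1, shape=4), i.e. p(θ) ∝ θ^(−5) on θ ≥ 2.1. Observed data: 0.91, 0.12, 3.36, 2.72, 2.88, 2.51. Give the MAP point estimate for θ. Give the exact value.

The Uniform(0, θ) likelihood is θ^(−n) for θ ≥ max(xᵢ), zero otherwise. Here max(xᵢ) = 3.36.
Posterior ∝ θ^(−5) · θ^(−6) = θ^(−11) on θ ≥ max(2.1, 3.36) = 3.36.
This density is strictly decreasing in θ, so the posterior mode lies at the lower boundary of the support.

θ̂_MAP = 3.36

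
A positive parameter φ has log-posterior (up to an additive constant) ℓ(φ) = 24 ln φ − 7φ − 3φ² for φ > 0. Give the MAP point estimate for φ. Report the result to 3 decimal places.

φ̂_MAP = 1.500

ℓ'(φ) = 24/φ − 7 − 6φ. Setting this to zero and multiplying by φ: 6φ² + 7φ − 24 = 0.
φ = (−7 + √(7² + 4·6·24)) / (2·6) = (−7 + √625) / 12 = (−7 + 25)/12 = 3/2.
ℓ''(φ) = −24/φ² − 6 < 0, confirming a maximum.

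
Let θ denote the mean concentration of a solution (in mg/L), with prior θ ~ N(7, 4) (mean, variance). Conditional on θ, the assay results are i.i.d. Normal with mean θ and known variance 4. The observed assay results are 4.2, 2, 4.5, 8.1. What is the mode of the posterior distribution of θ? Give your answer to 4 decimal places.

n = 4; x̄ = (4.2 + 2 + 4.5 + 8.1)/4 = 18.8/4 = 4.7.
For a Normal prior and Normal likelihood with known variance, the posterior is Normal; its mode equals its mean, the precision-weighted average.
Prior precision 1/σ₀² = 1/4 = 0.25; data precision n/σ² = 4/4 = 1.
θ̂ = (0.25·7 + 1·4.7) / (0.25 + 1) = 6.45/1.25 = 5.1600.

θ̂_MAP = 5.1600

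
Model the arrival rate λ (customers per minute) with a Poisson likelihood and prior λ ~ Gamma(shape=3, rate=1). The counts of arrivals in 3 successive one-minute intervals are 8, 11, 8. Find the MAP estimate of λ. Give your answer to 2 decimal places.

λ̂_MAP = 7.25

Σxᵢ = 8+11+8 = 27, with n = 3.
Posterior ∝ λ^2e^(−1λ) · λ^27e^(−3λ) = λ^29e^(−4λ), i.e. Gamma(shape=30, rate=4).
The mode of a Gamma(a, b) with a ≥ 1 (shape–rate) is (a−1)/b = 29/4 ≈ 7.25.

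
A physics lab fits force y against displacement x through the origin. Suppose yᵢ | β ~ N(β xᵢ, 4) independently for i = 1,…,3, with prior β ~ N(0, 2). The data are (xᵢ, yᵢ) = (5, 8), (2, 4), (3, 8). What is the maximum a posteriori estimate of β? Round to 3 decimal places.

log p(β | y) = −Σ(yᵢ − βxᵢ)²/(2·4) − β²/(2·2) + const.
Setting the derivative to zero: Σxᵢ(yᵢ − βxᵢ)/4 − β/2 = 0, so β = Σxᵢyᵢ / (Σxᵢ² + σ²/τ²).
Σxᵢyᵢ = 5·8 + 2·4 + 3·8 = 72; Σxᵢ² = 38; σ²/τ² = 2.
β̂_MAP = 72 / (38 + 2) = 72/40 ≈ 1.800.

β̂_MAP = 1.800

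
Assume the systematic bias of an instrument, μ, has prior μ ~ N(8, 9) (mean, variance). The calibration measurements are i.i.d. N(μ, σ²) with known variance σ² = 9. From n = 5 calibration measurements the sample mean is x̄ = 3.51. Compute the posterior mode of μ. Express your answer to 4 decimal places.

μ̂_MAP = 4.2583

n = 5, x̄ = 3.51.
For a Normal prior and Normal likelihood with known variance, the posterior is Normal; its mode equals its mean, the precision-weighted average.
Prior precision 1/σ₀² = 1/9; data precision n/σ² = 5/9.
μ̂ = ((1/9)·8 + (5/9)·3.51) / (1/9 + 5/9) = (511/180)/(2/3) = 511/120 ≈ 4.2583.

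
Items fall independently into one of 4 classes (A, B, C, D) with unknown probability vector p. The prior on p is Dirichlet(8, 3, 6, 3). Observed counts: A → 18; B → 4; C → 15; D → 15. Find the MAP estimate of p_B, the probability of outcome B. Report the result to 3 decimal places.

MAP estimate of p_B = 0.088

The posterior is Dirichlet(αᵢ + nᵢ) = Dirichlet(26, 7, 21, 18).
For a Dirichlet(a₁,…,a_K) with all aᵢ > 1, the mode has j-th component (aⱼ − 1)/(Σaᵢ − K).
Here Σaᵢ = 72 and K = 4, so p_B = (7 − 1)/(72 − 4) = 6/68 ≈ 0.088.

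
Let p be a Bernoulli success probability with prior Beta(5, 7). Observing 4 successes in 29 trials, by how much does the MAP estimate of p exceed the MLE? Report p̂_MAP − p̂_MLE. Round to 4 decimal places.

Posterior is Beta(9, 32); MAP = (9−1)/(41−2) = 8/39 ≈ 0.20513.
MLE ignores the prior: p̂_MLE = k/n = 4/29 ≈ 0.13793.
Difference = 8/39 − 4/29 = 76/1131 ≈ 0.0672.

MAP − MLE = 0.0672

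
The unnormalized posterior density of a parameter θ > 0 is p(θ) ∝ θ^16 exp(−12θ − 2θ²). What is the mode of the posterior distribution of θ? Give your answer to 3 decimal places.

ℓ'(θ) = 16/θ − 12 − 4θ. Setting this to zero and multiplying by θ: 4θ² + 12θ − 16 = 0.
θ = (−12 + √(12² + 4·4·16)) / (2·4) = (−12 + √400) / 8 = (−12 + 20)/8 = 1.
ℓ''(θ) = −16/θ² − 4 < 0, confirming a maximum.

θ̂_MAP = 1.000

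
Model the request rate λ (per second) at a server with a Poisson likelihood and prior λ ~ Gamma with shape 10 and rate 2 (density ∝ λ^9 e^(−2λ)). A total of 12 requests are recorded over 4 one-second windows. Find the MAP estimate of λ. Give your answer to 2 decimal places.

Σxᵢ = 12, n = 4.
Posterior ∝ λ^9e^(−2λ) · λ^12e^(−4λ) = λ^21e^(−6λ), i.e. Gamma(shape=22, rate=6).
The mode of a Gamma(a, b) with a ≥ 1 (shape–rate) is (a−1)/b = 21/6 ≈ 3.50.

λ̂_MAP = 3.50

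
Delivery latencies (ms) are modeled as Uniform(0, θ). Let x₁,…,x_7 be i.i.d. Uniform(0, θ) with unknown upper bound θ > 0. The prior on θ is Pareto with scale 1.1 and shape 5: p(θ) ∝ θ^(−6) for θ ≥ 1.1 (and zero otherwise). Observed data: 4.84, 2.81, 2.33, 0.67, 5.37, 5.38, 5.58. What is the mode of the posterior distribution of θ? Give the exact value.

The Uniform(0, θ) likelihood is θ^(−n) for θ ≥ max(xᵢ), zero otherwise. Here max(xᵢ) = 5.58.
Posterior ∝ θ^(−6) · θ^(−7) = θ^(−13) on θ ≥ max(1.1, 5.58) = 5.58.
This density is strictly decreasing in θ, so the posterior mode lies at the lower boundary of the support.

θ̂_MAP = 5.58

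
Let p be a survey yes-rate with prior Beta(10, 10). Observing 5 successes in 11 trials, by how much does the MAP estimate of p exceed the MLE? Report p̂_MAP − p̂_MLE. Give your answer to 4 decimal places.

MAP − MLE = 0.0282

Posterior is Beta(15, 16); MAP = (15−1)/(31−2) = 14/29 ≈ 0.48276.
MLE ignores the prior: p̂_MLE = k/n = 5/11 ≈ 0.45455.
Difference = 14/29 − 5/11 = 9/319 ≈ 0.0282.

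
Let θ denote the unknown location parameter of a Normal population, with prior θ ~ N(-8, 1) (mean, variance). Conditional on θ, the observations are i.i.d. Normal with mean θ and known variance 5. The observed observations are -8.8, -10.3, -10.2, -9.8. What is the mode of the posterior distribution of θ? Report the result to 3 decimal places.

θ̂_MAP = -8.789

n = 4; x̄ = ((-8.8) + (-10.3) + (-10.2) + (-9.8))/4 = -39.1/4 = -9.775.
For a Normal prior and Normal likelihood with known variance, the posterior is Normal; its mode equals its mean, the precision-weighted average.
Prior precision 1/σ₀² = 1/1 = 1; data precision n/σ² = 4/5 = 0.8.
θ̂ = (1·(-8) + 0.8·(-9.775)) / (1 + 0.8) = (-15.82)/1.8 = -791/90 ≈ -8.789.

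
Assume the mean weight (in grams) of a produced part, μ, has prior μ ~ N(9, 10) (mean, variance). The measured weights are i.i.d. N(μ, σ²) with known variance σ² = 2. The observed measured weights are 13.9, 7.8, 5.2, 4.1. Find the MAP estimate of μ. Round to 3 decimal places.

n = 4; x̄ = (13.9 + 7.8 + 5.2 + 4.1)/4 = 31/4 = 7.75.
For a Normal prior and Normal likelihood with known variance, the posterior is Normal; its mode equals its mean, the precision-weighted average.
Prior precision 1/σ₀² = 1/10 = 0.1; data precision n/σ² = 4/2 = 2.
μ̂ = (0.1·9 + 2·7.75) / (0.1 + 2) = 16.4/2.1 = 164/21 ≈ 7.810.

μ̂_MAP = 7.810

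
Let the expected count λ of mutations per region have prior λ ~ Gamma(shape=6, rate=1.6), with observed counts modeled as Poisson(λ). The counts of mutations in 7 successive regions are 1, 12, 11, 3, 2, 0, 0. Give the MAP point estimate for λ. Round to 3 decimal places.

Σxᵢ = 1+12+11+3+2+0+0 = 29, with n = 7.
Posterior ∝ λ^5e^(−1.6λ) · λ^29e^(−7λ) = λ^34e^(−8.6λ), i.e. Gamma(shape=35, rate=8.6).
The mode of a Gamma(a, b) with a ≥ 1 (shape–rate) is (a−1)/b = 34/8.6 ≈ 3.953.

λ̂_MAP = 3.953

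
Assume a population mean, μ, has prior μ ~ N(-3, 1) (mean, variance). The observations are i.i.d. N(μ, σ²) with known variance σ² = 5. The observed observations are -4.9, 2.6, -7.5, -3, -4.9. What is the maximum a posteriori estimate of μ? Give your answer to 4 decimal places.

μ̂_MAP = -3.2700

n = 5; x̄ = ((-4.9) + 2.6 + (-7.5) + (-3) + (-4.9))/5 = -17.7/5 = -3.54.
For a Normal prior and Normal likelihood with known variance, the posterior is Normal; its mode equals its mean, the precision-weighted average.
Prior precision 1/σ₀² = 1/1 = 1; data precision n/σ² = 5/5 = 1.
μ̂ = (1·(-3) + 1·(-3.54)) / (1 + 1) = (-6.54)/2 = -3.2700.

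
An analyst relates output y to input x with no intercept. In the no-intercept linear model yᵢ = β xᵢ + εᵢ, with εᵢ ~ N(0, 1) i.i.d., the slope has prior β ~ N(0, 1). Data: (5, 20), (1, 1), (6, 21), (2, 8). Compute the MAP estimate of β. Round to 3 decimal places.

β̂_MAP = 3.627

log p(β | y) = −Σ(yᵢ − βxᵢ)²/(2·1) − β²/(2·1) + const.
Setting the derivative to zero: Σxᵢ(yᵢ − βxᵢ)/1 − β/1 = 0, so β = Σxᵢyᵢ / (Σxᵢ² + σ²/τ²).
Σxᵢyᵢ = 5·20 + 1·1 + 6·21 + 2·8 = 243; Σxᵢ² = 66; σ²/τ² = 1.
β̂_MAP = 243 / (66 + 1) = 243/67 ≈ 3.627.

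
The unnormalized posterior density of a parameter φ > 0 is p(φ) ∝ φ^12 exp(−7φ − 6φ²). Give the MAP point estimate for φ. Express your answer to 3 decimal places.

ℓ'(φ) = 12/φ − 7 − 12φ. Setting this to zero and multiplying by φ: 12φ² + 7φ − 12 = 0.
φ = (−7 + √(7² + 4·12·12)) / (2·12) = (−7 + √625) / 24 = (−7 + 25)/24 = 3/4.
ℓ''(φ) = −12/φ² − 12 < 0, confirming a maximum.

φ̂_MAP = 0.750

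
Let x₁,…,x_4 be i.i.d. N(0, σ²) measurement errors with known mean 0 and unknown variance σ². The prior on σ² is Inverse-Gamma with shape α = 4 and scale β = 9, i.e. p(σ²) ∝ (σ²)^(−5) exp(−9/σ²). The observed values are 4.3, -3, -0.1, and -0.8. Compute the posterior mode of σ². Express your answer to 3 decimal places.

σ̂²_MAP = 3.296

Sum of squared deviations about the known mean: SS = (4.3−0)² + (-3−0)² + (-0.1−0)² + (-0.8−0)² = 28.14.
The Normal likelihood contributes (σ²)^(−n/2) exp(−SS/(2σ²)), so the posterior is Inverse-Gamma(α + n/2, β + SS/2) = Inverse-Gamma(6, 23.07).
The mode of Inverse-Gamma(a, b) is b/(a+1) = 23.07/7 ≈ 3.296.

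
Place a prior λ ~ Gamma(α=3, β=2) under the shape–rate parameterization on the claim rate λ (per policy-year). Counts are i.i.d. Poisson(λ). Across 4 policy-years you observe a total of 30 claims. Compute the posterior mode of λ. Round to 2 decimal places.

Σxᵢ = 30, n = 4.
Posterior ∝ λ^2e^(−2λ) · λ^30e^(−4λ) = λ^32e^(−6λ), i.e. Gamma(shape=33, rate=6).
The mode of a Gamma(a, b) with a ≥ 1 (shape–rate) is (a−1)/b = 32/6 ≈ 5.33.

λ̂_MAP = 5.33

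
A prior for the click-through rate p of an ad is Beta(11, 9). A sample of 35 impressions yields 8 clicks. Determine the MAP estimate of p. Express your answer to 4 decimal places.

p̂_MAP = 0.3396

Prior: Beta(11, 9).
Data: 8 successes in 35 trials. The binomial likelihood contributes p^8(1−p)^27, so the posterior is Beta(11+8, 9+27) = Beta(19, 36).
For Beta(a, b) with a, b > 1 the mode is (a−1)/(a+b−2) = 18/53 ≈ 0.3396.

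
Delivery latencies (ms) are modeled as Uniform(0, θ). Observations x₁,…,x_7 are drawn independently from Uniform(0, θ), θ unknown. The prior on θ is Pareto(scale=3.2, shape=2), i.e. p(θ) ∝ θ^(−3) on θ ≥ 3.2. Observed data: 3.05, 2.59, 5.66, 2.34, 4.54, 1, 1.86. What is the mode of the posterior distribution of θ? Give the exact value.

θ̂_MAP = 5.66

The Uniform(0, θ) likelihood is θ^(−n) for θ ≥ max(xᵢ), zero otherwise. Here max(xᵢ) = 5.66.
Posterior ∝ θ^(−3) · θ^(−7) = θ^(−10) on θ ≥ max(3.2, 5.66) = 5.66.
This density is strictly decreasing in θ, so the posterior mode lies at the lower boundary of the support.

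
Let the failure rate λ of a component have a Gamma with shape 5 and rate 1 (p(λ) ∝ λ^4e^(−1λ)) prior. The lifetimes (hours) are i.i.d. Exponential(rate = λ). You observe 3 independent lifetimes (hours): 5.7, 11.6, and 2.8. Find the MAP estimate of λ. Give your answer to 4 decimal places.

The Exponential(rate=λ) likelihood is ∝ λ^n e^(−λΣtᵢ). Here n = 3 and Σtᵢ = 5.7 + 11.6 + 2.8 = 20.1.
Posterior ∝ λ^4e^(−1λ) · λ^3e^(−20.1λ) = λ^7e^(−21.1λ), i.e. Gamma(8, 21.1).
Mode = (a−1)/b = 7/21.1 ≈ 0.3318.

λ̂_MAP = 0.3318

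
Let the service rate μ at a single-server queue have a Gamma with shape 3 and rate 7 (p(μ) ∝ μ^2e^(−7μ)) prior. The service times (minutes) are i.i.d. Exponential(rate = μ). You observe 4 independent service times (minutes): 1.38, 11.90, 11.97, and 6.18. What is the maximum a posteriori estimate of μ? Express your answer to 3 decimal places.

μ̂_MAP = 0.156

The Exponential(rate=μ) likelihood is ∝ μ^n e^(−μΣtᵢ). Here n = 4 and Σtᵢ = 1.38 + 11.90 + 11.97 + 6.18 = 31.43.
Posterior ∝ μ^2e^(−7μ) · μ^4e^(−31.43μ) = μ^6e^(−38.43μ), i.e. Gamma(7, 38.43).
Mode = (a−1)/b = 6/38.43 ≈ 0.156.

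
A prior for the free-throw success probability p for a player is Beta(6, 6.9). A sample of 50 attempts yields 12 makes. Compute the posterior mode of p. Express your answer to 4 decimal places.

Prior: Beta(6, 6.9).
Data: 12 successes in 50 trials. The binomial likelihood contributes p^12(1−p)^38, so the posterior is Beta(6+12, 6.9+38) = Beta(18, 44.9).
For Beta(a, b) with a, b > 1 the mode is (a−1)/(a+b−2) = 17/60.9 ≈ 0.2791.

p̂_MAP = 0.2791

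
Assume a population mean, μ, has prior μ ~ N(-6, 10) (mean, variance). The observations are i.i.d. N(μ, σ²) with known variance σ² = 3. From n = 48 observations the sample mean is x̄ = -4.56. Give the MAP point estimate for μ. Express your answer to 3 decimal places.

μ̂_MAP = -4.569

n = 48, x̄ = -4.56.
For a Normal prior and Normal likelihood with known variance, the posterior is Normal; its mode equals its mean, the precision-weighted average.
Prior precision 1/σ₀² = 1/10 = 0.1; data precision n/σ² = 48/3 = 16.
μ̂ = (0.1·(-6) + 16·(-4.56)) / (0.1 + 16) = (-73.56)/16.1 = -3678/805 ≈ -4.569.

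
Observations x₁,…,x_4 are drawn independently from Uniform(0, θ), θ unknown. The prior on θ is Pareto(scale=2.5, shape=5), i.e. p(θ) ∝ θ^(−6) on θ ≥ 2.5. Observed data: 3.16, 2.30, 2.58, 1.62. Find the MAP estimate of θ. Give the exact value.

θ̂_MAP = 3.16

The Uniform(0, θ) likelihood is θ^(−n) for θ ≥ max(xᵢ), zero otherwise. Here max(xᵢ) = 3.16.
Posterior ∝ θ^(−6) · θ^(−4) = θ^(−10) on θ ≥ max(2.5, 3.16) = 3.16.
This density is strictly decreasing in θ, so the posterior mode lies at the lower boundary of the support.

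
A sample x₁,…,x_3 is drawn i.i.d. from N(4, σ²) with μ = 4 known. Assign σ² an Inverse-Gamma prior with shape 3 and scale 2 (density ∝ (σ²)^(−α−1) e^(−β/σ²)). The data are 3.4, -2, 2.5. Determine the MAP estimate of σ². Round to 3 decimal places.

Sum of squared deviations about the known mean: SS = (3.4−4)² + (-2−4)² + (2.5−4)² = 38.61.
The Normal likelihood contributes (σ²)^(−n/2) exp(−SS/(2σ²)), so the posterior is Inverse-Gamma(α + n/2, β + SS/2) = Inverse-Gamma(4.5, 21.305).
The mode of Inverse-Gamma(a, b) is b/(a+1) = 21.305/5.5 ≈ 3.874.

σ̂²_MAP = 3.874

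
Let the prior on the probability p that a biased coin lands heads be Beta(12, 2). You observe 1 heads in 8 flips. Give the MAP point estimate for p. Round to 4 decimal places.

p̂_MAP = 0.6000

Prior: Beta(12, 2).
Data: 1 success in 8 trials. The binomial likelihood contributes p(1−p)^7, so the posterior is Beta(12+1, 2+7) = Beta(13, 9).
For Beta(a, b) with a, b > 1 the mode is (a−1)/(a+b−2) = 12/20 ≈ 0.6000.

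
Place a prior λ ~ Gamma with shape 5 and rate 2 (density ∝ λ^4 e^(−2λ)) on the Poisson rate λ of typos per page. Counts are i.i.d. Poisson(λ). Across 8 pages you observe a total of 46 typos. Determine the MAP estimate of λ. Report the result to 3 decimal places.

λ̂_MAP = 5.000

Σxᵢ = 46, n = 8.
Posterior ∝ λ^4e^(−2λ) · λ^46e^(−8λ) = λ^50e^(−10λ), i.e. Gamma(shape=51, rate=10).
The mode of a Gamma(a, b) with a ≥ 1 (shape–rate) is (a−1)/b = 50/10 ≈ 5.000.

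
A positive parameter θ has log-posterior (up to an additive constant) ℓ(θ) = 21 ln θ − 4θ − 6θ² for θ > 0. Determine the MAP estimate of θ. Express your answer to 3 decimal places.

θ̂_MAP = 1.167

ℓ'(θ) = 21/θ − 4 − 12θ. Setting this to zero and multiplying by θ: 12θ² + 4θ − 21 = 0.
θ = (−4 + √(4² + 4·12·21)) / (2·12) = (−4 + √1024) / 24 = (−4 + 32)/24 = 7/6.
ℓ''(θ) = −21/θ² − 12 < 0, confirming a maximum.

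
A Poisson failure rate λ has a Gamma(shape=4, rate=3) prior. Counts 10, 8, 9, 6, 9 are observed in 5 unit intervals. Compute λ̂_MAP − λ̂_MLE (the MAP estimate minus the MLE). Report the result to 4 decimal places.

Σxᵢ = 42. Posterior is Gamma(46, 8); MAP = (46−1)/8 = 45/8 ≈ 5.62500.
MLE = x̄ = 42/5 ≈ 8.40000.
Difference = 45/8 − 42/5 = -111/40 ≈ -2.7750.

MAP − MLE = -2.7750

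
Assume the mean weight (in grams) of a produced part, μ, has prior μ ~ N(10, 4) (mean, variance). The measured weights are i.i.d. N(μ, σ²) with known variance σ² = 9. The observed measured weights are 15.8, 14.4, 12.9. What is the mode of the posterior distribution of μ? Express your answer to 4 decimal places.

n = 3; x̄ = (15.8 + 14.4 + 12.9)/3 = 43.1/3 = 431/30 ≈ 14.3667.
For a Normal prior and Normal likelihood with known variance, the posterior is Normal; its mode equals its mean, the precision-weighted average.
Prior precision 1/σ₀² = 1/4 = 0.25; data precision n/σ² = 3/9 = 1/3.
μ̂ = (0.25·10 + (1/3)·(431/30)) / (0.25 + 1/3) = (328/45)/(7/12) = 1312/105 ≈ 12.4952.

μ̂_MAP = 12.4952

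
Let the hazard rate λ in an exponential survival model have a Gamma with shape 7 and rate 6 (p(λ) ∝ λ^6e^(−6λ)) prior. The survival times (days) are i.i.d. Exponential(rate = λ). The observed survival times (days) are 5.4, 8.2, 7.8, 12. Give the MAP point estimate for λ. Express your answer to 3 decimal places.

λ̂_MAP = 0.254

The Exponential(rate=λ) likelihood is ∝ λ^n e^(−λΣtᵢ). Here n = 4 and Σtᵢ = 5.4 + 8.2 + 7.8 + 12 = 33.4.
Posterior ∝ λ^6e^(−6λ) · λ^4e^(−33.4λ) = λ^10e^(−39.4λ), i.e. Gamma(11, 39.4).
Mode = (a−1)/b = 10/39.4 ≈ 0.254.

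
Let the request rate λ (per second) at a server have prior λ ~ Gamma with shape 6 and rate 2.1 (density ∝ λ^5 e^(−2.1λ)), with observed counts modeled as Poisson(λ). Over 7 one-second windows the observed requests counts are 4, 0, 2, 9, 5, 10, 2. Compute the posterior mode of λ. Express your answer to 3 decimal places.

λ̂_MAP = 4.066

Σxᵢ = 4+0+2+9+5+10+2 = 32, with n = 7.
Posterior ∝ λ^5e^(−2.1λ) · λ^32e^(−7λ) = λ^37e^(−9.1λ), i.e. Gamma(shape=38, rate=9.1).
The mode of a Gamma(a, b) with a ≥ 1 (shape–rate) is (a−1)/b = 37/9.1 ≈ 4.066.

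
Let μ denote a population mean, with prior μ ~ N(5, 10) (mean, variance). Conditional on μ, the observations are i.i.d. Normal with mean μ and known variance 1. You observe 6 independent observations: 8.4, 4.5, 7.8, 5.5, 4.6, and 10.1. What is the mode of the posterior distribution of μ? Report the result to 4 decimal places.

μ̂_MAP = 6.7869

n = 6; x̄ = (8.4 + 4.5 + 7.8 + 5.5 + 4.6 + 10.1)/6 = 40.9/6 = 409/60 ≈ 6.8167.
For a Normal prior and Normal likelihood with known variance, the posterior is Normal; its mode equals its mean, the precision-weighted average.
Prior precision 1/σ₀² = 1/10 = 0.1; data precision n/σ² = 6/1 = 6.
μ̂ = (0.1·5 + 6·(409/60)) / (0.1 + 6) = 41.4/6.1 = 414/61 ≈ 6.7869.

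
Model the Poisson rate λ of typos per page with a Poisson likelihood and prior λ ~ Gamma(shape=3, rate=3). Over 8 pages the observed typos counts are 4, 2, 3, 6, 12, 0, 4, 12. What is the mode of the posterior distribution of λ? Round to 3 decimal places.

Σxᵢ = 4+2+3+6+12+0+4+12 = 43, with n = 8.
Posterior ∝ λ^2e^(−3λ) · λ^43e^(−8λ) = λ^45e^(−11λ), i.e. Gamma(shape=46, rate=11).
The mode of a Gamma(a, b) with a ≥ 1 (shape–rate) is (a−1)/b = 45/11 ≈ 4.091.

λ̂_MAP = 4.091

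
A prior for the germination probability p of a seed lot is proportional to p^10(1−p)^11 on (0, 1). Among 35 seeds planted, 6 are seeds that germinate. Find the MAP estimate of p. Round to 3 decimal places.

p̂_MAP = 0.286

The prior density ∝ p^10(1−p)^11 is the kernel of Beta(11, 12).
Data: 6 successes in 35 trials. The binomial likelihood contributes p^6(1−p)^29, so the posterior is Beta(11+6, 12+29) = Beta(17, 41).
For Beta(a, b) with a, b > 1 the mode is (a−1)/(a+b−2) = 16/56 ≈ 0.286.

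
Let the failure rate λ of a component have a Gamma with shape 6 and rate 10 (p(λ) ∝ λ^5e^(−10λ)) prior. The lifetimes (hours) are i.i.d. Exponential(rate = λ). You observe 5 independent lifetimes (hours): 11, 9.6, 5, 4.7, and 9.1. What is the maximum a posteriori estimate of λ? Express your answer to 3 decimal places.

The Exponential(rate=λ) likelihood is ∝ λ^n e^(−λΣtᵢ). Here n = 5 and Σtᵢ = 11 + 9.6 + 5 + 4.7 + 9.1 = 39.4.
Posterior ∝ λ^5e^(−10λ) · λ^5e^(−39.4λ) = λ^10e^(−49.4λ), i.e. Gamma(11, 49.4).
Mode = (a−1)/b = 10/49.4 ≈ 0.202.

λ̂_MAP = 0.202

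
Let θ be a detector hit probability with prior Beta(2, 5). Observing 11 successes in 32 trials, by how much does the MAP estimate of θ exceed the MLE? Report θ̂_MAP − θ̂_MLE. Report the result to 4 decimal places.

Posterior is Beta(13, 26); MAP = (13−1)/(39−2) = 12/37 ≈ 0.32432.
MLE ignores the prior: θ̂_MLE = k/n = 11/32 ≈ 0.34375.
Difference = 12/37 − 11/32 = -23/1184 ≈ -0.0194.

MAP − MLE = -0.0194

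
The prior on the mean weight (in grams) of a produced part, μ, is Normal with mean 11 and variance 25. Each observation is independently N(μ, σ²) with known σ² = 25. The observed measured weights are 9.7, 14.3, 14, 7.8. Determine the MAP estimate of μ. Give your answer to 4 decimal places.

n = 4; x̄ = (9.7 + 14.3 + 14 + 7.8)/4 = 45.8/4 = 11.45.
For a Normal prior and Normal likelihood with known variance, the posterior is Normal; its mode equals its mean, the precision-weighted average.
Prior precision 1/σ₀² = 1/25 = 0.04; data precision n/σ² = 4/25 = 0.16.
μ̂ = (0.04·11 + 0.16·11.45) / (0.04 + 0.16) = 2.272/0.2 = 11.3600.

μ̂_MAP = 11.3600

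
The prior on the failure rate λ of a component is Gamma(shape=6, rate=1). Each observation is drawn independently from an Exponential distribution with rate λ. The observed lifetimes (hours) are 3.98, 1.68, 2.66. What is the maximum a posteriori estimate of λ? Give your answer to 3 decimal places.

The Exponential(rate=λ) likelihood is ∝ λ^n e^(−λΣtᵢ). Here n = 3 and Σtᵢ = 3.98 + 1.68 + 2.66 = 8.32.
Posterior ∝ λ^5e^(−1λ) · λ^3e^(−8.32λ) = λ^8e^(−9.32λ), i.e. Gamma(9, 9.32).
Mode = (a−1)/b = 8/9.32 ≈ 0.858.

λ̂_MAP = 0.858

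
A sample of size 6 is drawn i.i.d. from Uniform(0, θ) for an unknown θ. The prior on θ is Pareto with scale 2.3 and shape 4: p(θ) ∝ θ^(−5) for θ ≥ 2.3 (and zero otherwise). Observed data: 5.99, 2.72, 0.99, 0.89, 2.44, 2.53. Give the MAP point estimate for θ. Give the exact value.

θ̂_MAP = 5.99

The Uniform(0, θ) likelihood is θ^(−n) for θ ≥ max(xᵢ), zero otherwise. Here max(xᵢ) = 5.99.
Posterior ∝ θ^(−5) · θ^(−6) = θ^(−11) on θ ≥ max(2.3, 5.99) = 5.99.
This density is strictly decreasing in θ, so the posterior mode lies at the lower boundary of the support.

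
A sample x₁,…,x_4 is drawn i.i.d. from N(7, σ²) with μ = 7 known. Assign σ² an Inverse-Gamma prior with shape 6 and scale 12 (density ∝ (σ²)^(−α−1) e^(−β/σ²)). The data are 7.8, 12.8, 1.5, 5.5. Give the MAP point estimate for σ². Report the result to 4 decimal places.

Sum of squared deviations about the known mean: SS = (7.8−7)² + (12.8−7)² + (1.5−7)² + (5.5−7)² = 66.78.
The Normal likelihood contributes (σ²)^(−n/2) exp(−SS/(2σ²)), so the posterior is Inverse-Gamma(α + n/2, β + SS/2) = Inverse-Gamma(8, 45.39).
The mode of Inverse-Gamma(a, b) is b/(a+1) = 45.39/9 ≈ 5.0433.

σ̂²_MAP = 5.0433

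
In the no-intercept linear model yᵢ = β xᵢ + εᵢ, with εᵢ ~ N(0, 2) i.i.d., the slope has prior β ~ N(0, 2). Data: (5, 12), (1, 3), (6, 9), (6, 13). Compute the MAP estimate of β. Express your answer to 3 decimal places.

β̂_MAP = 1.970

log p(β | y) = −Σ(yᵢ − βxᵢ)²/(2·2) − β²/(2·2) + const.
Setting the derivative to zero: Σxᵢ(yᵢ − βxᵢ)/2 − β/2 = 0, so β = Σxᵢyᵢ / (Σxᵢ² + σ²/τ²).
Σxᵢyᵢ = 5·12 + 1·3 + 6·9 + 6·13 = 195; Σxᵢ² = 98; σ²/τ² = 1.
β̂_MAP = 195 / (98 + 1) = 195/99 ≈ 1.970.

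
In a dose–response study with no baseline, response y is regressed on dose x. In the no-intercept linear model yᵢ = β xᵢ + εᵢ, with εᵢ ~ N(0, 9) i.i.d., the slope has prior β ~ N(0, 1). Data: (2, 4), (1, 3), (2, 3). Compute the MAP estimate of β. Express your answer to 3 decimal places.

β̂_MAP = 0.944

log p(β | y) = −Σ(yᵢ − βxᵢ)²/(2·9) − β²/(2·1) + const.
Setting the derivative to zero: Σxᵢ(yᵢ − βxᵢ)/9 − β/1 = 0, so β = Σxᵢyᵢ / (Σxᵢ² + σ²/τ²).
Σxᵢyᵢ = 2·4 + 1·3 + 2·3 = 17; Σxᵢ² = 9; σ²/τ² = 9.
β̂_MAP = 17 / (9 + 9) = 17/18 ≈ 0.944.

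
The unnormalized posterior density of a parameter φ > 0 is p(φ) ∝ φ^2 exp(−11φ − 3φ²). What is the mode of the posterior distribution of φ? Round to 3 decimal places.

ℓ'(φ) = 2/φ − 11 − 6φ. Setting this to zero and multiplying by φ: 6φ² + 11φ − 2 = 0.
φ = (−11 + √(11² + 4·6·2)) / (2·6) = (−11 + √169) / 12 = (−11 + 13)/12 = 1/6.
ℓ''(φ) = −2/φ² − 6 < 0, confirming a maximum.

φ̂_MAP = 0.167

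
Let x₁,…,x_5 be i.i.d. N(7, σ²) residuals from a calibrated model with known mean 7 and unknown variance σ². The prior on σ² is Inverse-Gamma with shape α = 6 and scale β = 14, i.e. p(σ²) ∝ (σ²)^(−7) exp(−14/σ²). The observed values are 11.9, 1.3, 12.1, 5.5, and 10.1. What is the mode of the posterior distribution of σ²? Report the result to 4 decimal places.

Sum of squared deviations about the known mean: SS = (11.9−7)² + (1.3−7)² + (12.1−7)² + (5.5−7)² + (10.1−7)² = 94.37.
The Normal likelihood contributes (σ²)^(−n/2) exp(−SS/(2σ²)), so the posterior is Inverse-Gamma(α + n/2, β + SS/2) = Inverse-Gamma(8.5, 61.185).
The mode of Inverse-Gamma(a, b) is b/(a+1) = 61.185/9.5 ≈ 6.4405.

σ̂²_MAP = 6.4405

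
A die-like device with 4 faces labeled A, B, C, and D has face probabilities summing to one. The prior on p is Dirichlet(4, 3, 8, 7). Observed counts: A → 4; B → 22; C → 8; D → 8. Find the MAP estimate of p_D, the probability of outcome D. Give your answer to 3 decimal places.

The posterior is Dirichlet(αᵢ + nᵢ) = Dirichlet(8, 25, 16, 15).
For a Dirichlet(a₁,…,a_K) with all aᵢ > 1, the mode has j-th component (aⱼ − 1)/(Σaᵢ − K).
Here Σaᵢ = 64 and K = 4, so p_D = (15 − 1)/(64 − 4) = 14/60 ≈ 0.233.

MAP estimate of p_D = 0.233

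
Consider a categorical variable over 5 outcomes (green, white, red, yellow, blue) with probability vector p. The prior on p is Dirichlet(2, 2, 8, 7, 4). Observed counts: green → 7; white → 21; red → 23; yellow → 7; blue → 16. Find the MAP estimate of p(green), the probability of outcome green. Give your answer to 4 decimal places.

MAP estimate of p(green) = 0.0870

The posterior is Dirichlet(αᵢ + nᵢ) = Dirichlet(9, 23, 31, 14, 20).
For a Dirichlet(a₁,…,a_K) with all aᵢ > 1, the mode has j-th component (aⱼ − 1)/(Σaᵢ − K).
Here Σaᵢ = 97 and K = 5, so p(green) = (9 − 1)/(97 − 5) = 8/92 ≈ 0.0870.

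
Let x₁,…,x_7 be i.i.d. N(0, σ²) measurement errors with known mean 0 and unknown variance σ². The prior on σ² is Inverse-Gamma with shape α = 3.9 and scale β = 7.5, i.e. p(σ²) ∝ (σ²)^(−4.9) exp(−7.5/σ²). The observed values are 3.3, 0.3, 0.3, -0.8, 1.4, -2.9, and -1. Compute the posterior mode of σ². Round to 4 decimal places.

Sum of squared deviations about the known mean: SS = (3.3−0)² + (0.3−0)² + (0.3−0)² + (-0.8−0)² + (1.4−0)² + (-2.9−0)² + (-1−0)² = 23.08.
The Normal likelihood contributes (σ²)^(−n/2) exp(−SS/(2σ²)), so the posterior is Inverse-Gamma(α + n/2, β + SS/2) = Inverse-Gamma(7.4, 19.04).
The mode of Inverse-Gamma(a, b) is b/(a+1) = 19.04/8.4 ≈ 2.2667.

σ̂²_MAP = 2.2667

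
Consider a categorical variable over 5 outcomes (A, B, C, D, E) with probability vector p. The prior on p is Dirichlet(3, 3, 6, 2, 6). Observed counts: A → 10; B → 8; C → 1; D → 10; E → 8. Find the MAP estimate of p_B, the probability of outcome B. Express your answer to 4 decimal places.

MAP estimate of p_B = 0.1923

The posterior is Dirichlet(αᵢ + nᵢ) = Dirichlet(13, 11, 7, 12, 14).
For a Dirichlet(a₁,…,a_K) with all aᵢ > 1, the mode has j-th component (aⱼ − 1)/(Σaᵢ − K).
Here Σaᵢ = 57 and K = 5, so p_B = (11 − 1)/(57 − 5) = 10/52 ≈ 0.1923.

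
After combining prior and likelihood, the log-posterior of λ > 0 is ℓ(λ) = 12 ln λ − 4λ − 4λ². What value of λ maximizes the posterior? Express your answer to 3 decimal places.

λ̂_MAP = 1.000

ℓ'(λ) = 12/λ − 4 − 8λ. Setting this to zero and multiplying by λ: 8λ² + 4λ − 12 = 0.
λ = (−4 + √(4² + 4·8·12)) / (2·8) = (−4 + √400) / 16 = (−4 + 20)/16 = 1.
ℓ''(λ) = −12/λ² − 8 < 0, confirming a maximum.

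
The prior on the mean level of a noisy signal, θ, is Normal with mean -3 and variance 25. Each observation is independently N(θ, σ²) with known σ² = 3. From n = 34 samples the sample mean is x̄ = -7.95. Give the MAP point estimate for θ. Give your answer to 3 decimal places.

θ̂_MAP = -7.933

n = 34, x̄ = -7.95.
For a Normal prior and Normal likelihood with known variance, the posterior is Normal; its mode equals its mean, the precision-weighted average.
Prior precision 1/σ₀² = 1/25 = 0.04; data precision n/σ² = 34/3.
θ̂ = (0.04·(-3) + (34/3)·(-7.95)) / (0.04 + 34/3) = (-90.22)/(853/75) = -13533/1706 ≈ -7.933.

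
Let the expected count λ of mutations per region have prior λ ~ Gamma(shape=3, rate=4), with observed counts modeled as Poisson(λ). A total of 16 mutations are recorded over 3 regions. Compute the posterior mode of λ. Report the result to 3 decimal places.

λ̂_MAP = 2.571

Σxᵢ = 16, n = 3.
Posterior ∝ λ^2e^(−4λ) · λ^16e^(−3λ) = λ^18e^(−7λ), i.e. Gamma(shape=19, rate=7).
The mode of a Gamma(a, b) with a ≥ 1 (shape–rate) is (a−1)/b = 18/7 ≈ 2.571.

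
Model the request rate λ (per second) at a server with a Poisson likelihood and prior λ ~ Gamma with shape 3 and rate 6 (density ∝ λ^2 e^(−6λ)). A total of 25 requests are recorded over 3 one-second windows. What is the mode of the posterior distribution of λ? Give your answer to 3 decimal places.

Σxᵢ = 25, n = 3.
Posterior ∝ λ^2e^(−6λ) · λ^25e^(−3λ) = λ^27e^(−9λ), i.e. Gamma(shape=28, rate=9).
The mode of a Gamma(a, b) with a ≥ 1 (shape–rate) is (a−1)/b = 27/9 ≈ 3.000.

λ̂_MAP = 3.000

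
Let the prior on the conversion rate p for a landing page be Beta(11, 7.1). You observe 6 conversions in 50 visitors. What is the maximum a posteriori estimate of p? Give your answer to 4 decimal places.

p̂_MAP = 0.2421

Prior: Beta(11, 7.1).
Data: 6 successes in 50 trials. The binomial likelihood contributes p^6(1−p)^44, so the posterior is Beta(11+6, 7.1+44) = Beta(17, 51.1).
For Beta(a, b) with a, b > 1 the mode is (a−1)/(a+b−2) = 16/66.1 ≈ 0.2421.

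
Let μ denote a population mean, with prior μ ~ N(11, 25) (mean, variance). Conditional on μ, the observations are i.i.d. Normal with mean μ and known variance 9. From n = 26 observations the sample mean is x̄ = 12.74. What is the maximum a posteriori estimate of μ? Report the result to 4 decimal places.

n = 26, x̄ = 12.74.
For a Normal prior and Normal likelihood with known variance, the posterior is Normal; its mode equals its mean, the precision-weighted average.
Prior precision 1/σ₀² = 1/25 = 0.04; data precision n/σ² = 26/9.
μ̂ = (0.04·11 + (26/9)·12.74) / (0.04 + 26/9) = (1676/45)/(659/225) = 8380/659 ≈ 12.7162.

μ̂_MAP = 12.7162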